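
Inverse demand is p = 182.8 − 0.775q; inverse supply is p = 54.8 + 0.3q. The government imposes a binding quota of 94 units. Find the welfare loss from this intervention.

Competitive equilibrium: 182.8 − 0.775q = 54.8 + 0.3q → q* = 119.0698, p* = 90.5209.
At q = 94: demand price = 182.8 − 0.775·94 = 109.95; supply price = 54.8 + 0.3·94 = 83.
Δq = 119.0698 − 94 = 25.0698; wedge = 109.95 − 83 = 26.95.
Deadweight loss = ½ × 25.0698 × 26.95 = 337.82.

337.82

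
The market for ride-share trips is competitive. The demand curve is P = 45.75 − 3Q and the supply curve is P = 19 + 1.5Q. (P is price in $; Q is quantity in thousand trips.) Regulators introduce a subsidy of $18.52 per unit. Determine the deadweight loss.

Competitive equilibrium: 45.75 − 3Q = 19 + 1.5Q → Q* = 5.9444, P* = 27.9167.
The subsidy lowers effective supply by 18.52: P = 0.48 + 1.5Q.
New quantity: 45.75 − 3Q = 0.48 + 1.5Q → Q' = 10.06.
Overproduction ΔQ = 10.06 − 5.9444 = 4.1156; wedge = subsidy = 18.52.
Deadweight loss = ½ × 4.1156 × 18.52 = $38.11 thousand.

$38.11 thousand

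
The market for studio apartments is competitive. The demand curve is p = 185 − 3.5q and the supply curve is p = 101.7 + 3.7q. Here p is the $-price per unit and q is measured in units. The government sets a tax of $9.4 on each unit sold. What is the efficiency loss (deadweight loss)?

$6.14

Competitive equilibrium: 185 − 3.5q = 101.7 + 3.7q → q* = 11.5694, p* = 144.5069.
With the tax, the buyer price exceeds the seller price by 9.4: (185 − 3.5q) − (101.7 + 3.7q) = 9.4 → q' = 10.2639.
Δq = 11.5694 − 10.2639 = 1.3055; the wedge equals the tax, 9.4.
The triangle = ½ × 1.3055 × 9.4 = $6.14.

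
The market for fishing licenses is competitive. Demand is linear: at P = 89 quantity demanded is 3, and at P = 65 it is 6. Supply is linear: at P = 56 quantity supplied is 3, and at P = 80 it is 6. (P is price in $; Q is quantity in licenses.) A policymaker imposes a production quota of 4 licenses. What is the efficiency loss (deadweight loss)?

Demand slope = (65 − 89)/(6 − 3) = −8, so P = 113 − 8Q.
Supply slope = (80 − 56)/(6 − 3) = 8, so P = 32 + 8Q.
Competitive equilibrium: 113 − 8Q = 32 + 8Q → Q* = 5.0625, P* = 72.5.
At Q = 4: demand price = 113 − 8·4 = 81; supply price = 32 + 8·4 = 64.
ΔQ = 5.0625 − 4 = 1.0625; wedge = 81 − 64 = 17.
Deadweight loss = ½ × 1.0625 × 17 = $9.03.

$9.03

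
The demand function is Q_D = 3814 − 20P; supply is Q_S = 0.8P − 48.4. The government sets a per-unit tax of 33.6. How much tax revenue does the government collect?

In inverse form: demand P = 190.7 − 0.05Q, supply P = 60.5 + 1.25Q.
Competitive equilibrium: 190.7 − 0.05Q = 60.5 + 1.25Q → Q* = 100.1538, P* = 185.6923.
With the tax, the buyer price exceeds the seller price by 33.6: (190.7 − 0.05Q) − (60.5 + 1.25Q) = 33.6 → Q' = 74.3077.
Tax revenue = 33.6 × 74.3077 = 2496.74.

2496.74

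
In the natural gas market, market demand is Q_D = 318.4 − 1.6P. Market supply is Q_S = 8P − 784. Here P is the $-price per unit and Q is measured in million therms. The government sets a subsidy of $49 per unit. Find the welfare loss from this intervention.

In inverse form: demand P = 199 − 0.625Q, supply P = 98 + 0.125Q.
Competitive equilibrium: 199 − 0.625Q = 98 + 0.125Q → Q* = 134.6667, P* = 114.8333.
The subsidy lowers effective supply by 49: P = 49 + 0.125Q.
New quantity: 199 − 0.625Q = 49 + 0.125Q → Q' = 200.
Overproduction ΔQ = 200 − 134.6667 = 65.3333; wedge = subsidy = 49.
Deadweight loss = ½ × 65.3333 × 49 = $1600.67 million.

$1600.67 million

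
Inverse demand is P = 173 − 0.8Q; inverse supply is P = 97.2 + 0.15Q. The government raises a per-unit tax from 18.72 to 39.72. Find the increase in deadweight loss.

Competitive equilibrium: 173 − 0.8Q = 97.2 + 0.15Q → Q* = 79.7895, P* = 109.1684.
For a per-unit tax t: ΔQ = t/0.95, so DWL = ½·t·(t/0.95) = t²/1.9.
At t = 18.72: DWL = 184.441. At t = 39.72: DWL = 830.357.
Increase = 830.357 − 184.441 = 645.92.

645.92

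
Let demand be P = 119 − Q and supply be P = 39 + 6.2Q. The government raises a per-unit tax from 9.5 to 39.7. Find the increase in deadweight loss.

103.18

Competitive equilibrium: 119 − Q = 39 + 6.2Q → Q* = 11.1111, P* = 107.8889.
For a per-unit tax t: ΔQ = t/7.2, so DWL = ½·t·(t/7.2) = t²/14.4.
At t = 9.5: DWL = 6.267. At t = 39.7: DWL = 109.451.
Increase = 109.451 − 6.267 = 103.18.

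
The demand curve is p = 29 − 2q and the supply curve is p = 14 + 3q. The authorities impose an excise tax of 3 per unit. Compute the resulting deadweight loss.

0.90

Competitive equilibrium: 29 − 2q = 14 + 3q → q* = 3, p* = 23.
With the tax, the buyer price exceeds the seller price by 3: (29 − 2q) − (14 + 3q) = 3 → q' = 2.4.
Δq = 3 − 2.4 = 0.6; the wedge equals the tax, 3.
Welfare loss = ½ × 0.6 × 3 = 0.90.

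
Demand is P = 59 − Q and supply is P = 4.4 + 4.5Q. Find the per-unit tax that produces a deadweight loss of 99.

Competitive equilibrium: 59 − Q = 4.4 + 4.5Q → Q* = 9.9273, P* = 49.0727.
A tax t gives ΔQ = t/5.5 and wedge t, so DWL = t²/11.
t²/11 = 99 → t² = 1089 → t = 33.

33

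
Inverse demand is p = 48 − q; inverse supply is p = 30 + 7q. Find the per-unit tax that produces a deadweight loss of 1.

Competitive equilibrium: 48 − q = 30 + 7q → q* = 2.25, p* = 45.75.
A tax t gives Δq = t/8 and wedge t, so DWL = t²/16.
t²/16 = 1 → t² = 16 → t = 4.

4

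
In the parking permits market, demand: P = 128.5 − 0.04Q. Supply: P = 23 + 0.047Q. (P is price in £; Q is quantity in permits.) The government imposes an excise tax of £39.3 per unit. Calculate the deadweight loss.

Competitive equilibrium: 128.5 − 0.04Q = 23 + 0.047Q → Q* = 1212.6437, P* = 79.9943.
With the tax, the buyer price exceeds the seller price by 39.3: (128.5 − 0.04Q) − (23 + 0.047Q) = 39.3 → Q' = 760.9195.
ΔQ = 1212.6437 − 760.9195 = 451.7242; the wedge equals the tax, 39.3.
The triangle = ½ × 451.7242 × 39.3 = £8876.38.

£8876.38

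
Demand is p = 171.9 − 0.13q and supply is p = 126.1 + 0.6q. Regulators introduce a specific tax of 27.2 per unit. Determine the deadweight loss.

Competitive equilibrium: 171.9 − 0.13q = 126.1 + 0.6q → q* = 62.7397, p* = 163.7438.
With the tax, the buyer price exceeds the seller price by 27.2: (171.9 − 0.13q) − (126.1 + 0.6q) = 27.2 → q' = 25.4795.
Δq = 62.7397 − 25.4795 = 37.2602; the wedge equals the tax, 27.2.
DWL = ½ × 37.2602 × 27.2 = 506.74.

506.74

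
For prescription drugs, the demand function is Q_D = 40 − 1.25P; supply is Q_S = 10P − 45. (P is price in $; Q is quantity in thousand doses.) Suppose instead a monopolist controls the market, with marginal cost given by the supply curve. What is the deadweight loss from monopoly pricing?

$93.04 thousand

In inverse form: demand P = 32 − 0.8Q, supply P = 4.5 + 0.1Q.
Competitive equilibrium: 32 − 0.8Q = 4.5 + 0.1Q → Q* = 30.5556, P* = 7.5556.
Marginal revenue: MR = 32 − 1.6Q. Set MR = MC: 32 − 1.6Q = 4.5 + 0.1Q → Q_m = 16.1765.
Price P_m = 32 − 0.8·16.1765 = 19.0588; MC(Q_m) = 4.5 + 0.1·16.1765 = 6.1177.
Competitive Q* = 30.5556, so ΔQ = 14.3791; wedge = 19.0588 − 6.1177 = 12.9411.
The triangle = ½ × 14.3791 × 12.9411 = $93.04 thousand.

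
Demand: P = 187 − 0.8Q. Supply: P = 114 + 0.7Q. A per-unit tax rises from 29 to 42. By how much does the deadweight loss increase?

Competitive equilibrium: 187 − 0.8Q = 114 + 0.7Q → Q* = 48.6667, P* = 148.0667.
For a per-unit tax t: ΔQ = t/1.5, so DWL = ½·t·(t/1.5) = t²/3.
At t = 29: DWL = 280.333. At t = 42: DWL = 588.
Increase = 588 − 280.333 = 307.67.

307.67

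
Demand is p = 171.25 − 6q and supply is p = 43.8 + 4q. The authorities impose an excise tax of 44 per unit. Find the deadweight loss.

96.80

Competitive equilibrium: 171.25 − 6q = 43.8 + 4q → q* = 12.745, p* = 94.78.
With the tax, the buyer price exceeds the seller price by 44: (171.25 − 6q) − (43.8 + 4q) = 44 → q' = 8.345.
Δq = 12.745 − 8.345 = 4.4; the wedge equals the tax, 44.
Welfare loss = ½ × 4.4 × 44 = 96.80.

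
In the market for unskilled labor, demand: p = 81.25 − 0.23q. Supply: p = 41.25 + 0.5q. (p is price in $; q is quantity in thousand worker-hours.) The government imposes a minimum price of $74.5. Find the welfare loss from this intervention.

Competitive equilibrium: 81.25 − 0.23q = 41.25 + 0.5q → q* = 54.7945, p* = 68.6473.
At the floor p = 74.5, quantity demanded = (81.25 − 74.5)/0.23 = 29.3478.
Sellers' marginal cost at q' = 29.3478: 41.25 + 0.5·29.3478 = 55.9239.
Δq = 54.7945 − 29.3478 = 25.4467; wedge = 74.5 − 55.9239 = 18.5761.
Deadweight loss = ½ × 25.4467 × 18.5761 = $236.35 thousand.

$236.35 thousand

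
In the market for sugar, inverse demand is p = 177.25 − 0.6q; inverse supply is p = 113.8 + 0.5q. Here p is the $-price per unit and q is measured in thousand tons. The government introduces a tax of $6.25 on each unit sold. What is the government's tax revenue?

$325 thousand

Competitive equilibrium: 177.25 − 0.6q = 113.8 + 0.5q → q* = 57.6818, p* = 142.6409.
With the tax, the buyer price exceeds the seller price by 6.25: (177.25 − 0.6q) − (113.8 + 0.5q) = 6.25 → q' = 52.
Tax revenue = 6.25 × 52 = $325 thousand.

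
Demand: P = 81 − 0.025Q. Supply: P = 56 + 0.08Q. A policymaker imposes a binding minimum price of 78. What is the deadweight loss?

Competitive equilibrium: 81 − 0.025Q = 56 + 0.08Q → Q* = 238.0952, P* = 75.0476.
At the floor P = 78, quantity demanded = (81 − 78)/0.025 = 120.
Sellers' marginal cost at Q' = 120: 56 + 0.08·120 = 65.6.
ΔQ = 238.0952 − 120 = 118.0952; wedge = 78 − 65.6 = 12.4.
DWL = ½ × 118.0952 × 12.4 = 732.19.

732.19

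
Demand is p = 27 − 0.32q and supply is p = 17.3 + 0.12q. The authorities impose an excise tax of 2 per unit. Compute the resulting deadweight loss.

4.55

Competitive equilibrium: 27 − 0.32q = 17.3 + 0.12q → q* = 22.0455, p* = 19.9455.
With the tax, the buyer price exceeds the seller price by 2: (27 − 0.32q) − (17.3 + 0.12q) = 2 → q' = 17.5.
Δq = 22.0455 − 17.5 = 4.5455; the wedge equals the tax, 2.
Welfare loss = ½ × 4.5455 × 2 = 4.55.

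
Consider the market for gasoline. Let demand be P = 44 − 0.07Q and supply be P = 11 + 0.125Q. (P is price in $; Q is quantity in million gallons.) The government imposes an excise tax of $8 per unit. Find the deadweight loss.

Competitive equilibrium: 44 − 0.07Q = 11 + 0.125Q → Q* = 169.2308, P* = 32.1538.
With the tax, the buyer price exceeds the seller price by 8: (44 − 0.07Q) − (11 + 0.125Q) = 8 → Q' = 128.2051.
ΔQ = 169.2308 − 128.2051 = 41.0257; the wedge equals the tax, 8.
Deadweight loss = ½ × 41.0257 × 8 = $164.10 million.

$164.10 million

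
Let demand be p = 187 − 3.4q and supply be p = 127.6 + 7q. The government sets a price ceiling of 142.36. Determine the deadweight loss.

Competitive equilibrium: 187 − 3.4q = 127.6 + 7q → q* = 5.7115, p* = 167.5808.
At the ceiling p = 142.36, quantity supplied = (142.36 − 127.6)/7 = 2.1086.
Willingness to pay at q' = 2.1086: 187 − 3.4·2.1086 = 179.8308.
Δq = 5.7115 − 2.1086 = 3.6029; wedge = 179.8308 − 142.36 = 37.4708.
Deadweight loss = ½ × 3.6029 × 37.4708 = 67.50.

67.50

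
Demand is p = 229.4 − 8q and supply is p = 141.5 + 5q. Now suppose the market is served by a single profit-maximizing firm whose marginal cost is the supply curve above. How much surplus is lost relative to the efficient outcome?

Competitive equilibrium: 229.4 − 8q = 141.5 + 5q → q* = 6.7615, p* = 175.3077.
Marginal revenue: MR = 229.4 − 16q. Set MR = MC: 229.4 − 16q = 141.5 + 5q → q_m = 4.1857.
Price p_m = 229.4 − 8·4.1857 = 195.9144; MC(q_m) = 141.5 + 5·4.1857 = 162.4285.
Competitive q* = 6.7615, so Δq = 2.5758; wedge = 195.9144 − 162.4285 = 33.4859.
The triangle = ½ × 2.5758 × 33.4859 = 43.13.

43.13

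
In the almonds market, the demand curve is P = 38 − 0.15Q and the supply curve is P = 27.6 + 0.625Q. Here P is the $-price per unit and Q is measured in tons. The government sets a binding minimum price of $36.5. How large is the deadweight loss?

Competitive equilibrium: 38 − 0.15Q = 27.6 + 0.625Q → Q* = 13.4194, P* = 35.9871.
At the floor P = 36.5, quantity demanded = (38 − 36.5)/0.15 = 10.
Sellers' marginal cost at Q' = 10: 27.6 + 0.625·10 = 33.85.
ΔQ = 13.4194 − 10 = 3.4194; wedge = 36.5 − 33.85 = 2.65.
Welfare loss = ½ × 3.4194 × 2.65 = $4.53.

$4.53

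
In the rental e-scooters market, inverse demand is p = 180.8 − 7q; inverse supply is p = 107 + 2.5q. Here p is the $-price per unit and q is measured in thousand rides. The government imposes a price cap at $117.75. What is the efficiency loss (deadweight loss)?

Competitive equilibrium: 180.8 − 7q = 107 + 2.5q → q* = 7.7684, p* = 126.4211.
At the ceiling p = 117.75, quantity supplied = (117.75 − 107)/2.5 = 4.3.
Willingness to pay at q' = 4.3: 180.8 − 7·4.3 = 150.7.
Δq = 7.7684 − 4.3 = 3.4684; wedge = 150.7 − 117.75 = 32.95.
DWL = ½ × 3.4684 × 32.95 = $57.14 thousand.

$57.14 thousand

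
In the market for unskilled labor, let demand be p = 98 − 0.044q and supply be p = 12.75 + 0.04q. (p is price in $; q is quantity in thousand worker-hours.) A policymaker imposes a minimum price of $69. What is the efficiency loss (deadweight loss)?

$5316.64 thousand

Competitive equilibrium: 98 − 0.044q = 12.75 + 0.04q → q* = 1014.881, p* = 53.3452.
At the floor p = 69, quantity demanded = (98 − 69)/0.044 = 659.0909.
Sellers' marginal cost at q' = 659.0909: 12.75 + 0.04·659.0909 = 39.1136.
Δq = 1014.881 − 659.0909 = 355.7901; wedge = 69 − 39.1136 = 29.8864.
Deadweight loss = ½ × 355.7901 × 29.8864 = $5316.64 thousand.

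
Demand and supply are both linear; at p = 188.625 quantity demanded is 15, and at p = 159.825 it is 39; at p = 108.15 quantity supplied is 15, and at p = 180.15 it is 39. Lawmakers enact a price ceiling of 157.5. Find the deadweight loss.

15.43

Demand slope = (159.825 − 188.625)/(39 − 15) = −1.2, so p = 206.625 − 1.2q.
Supply slope = (180.15 − 108.15)/(39 − 15) = 3, so p = 63.15 + 3q.
Competitive equilibrium: 206.625 − 1.2q = 63.15 + 3q → q* = 34.1607, p* = 165.6321.
At the ceiling p = 157.5, quantity supplied = (157.5 − 63.15)/3 = 31.45.
Willingness to pay at q' = 31.45: 206.625 − 1.2·31.45 = 168.885.
Δq = 34.1607 − 31.45 = 2.7107; wedge = 168.885 − 157.5 = 11.385.
Welfare loss = ½ × 2.7107 × 11.385 = 15.43.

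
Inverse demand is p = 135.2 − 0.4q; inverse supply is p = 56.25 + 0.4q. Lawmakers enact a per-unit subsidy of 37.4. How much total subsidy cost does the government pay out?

Competitive equilibrium: 135.2 − 0.4q = 56.25 + 0.4q → q* = 98.6875, p* = 95.725.
The subsidy lowers effective supply by 37.4: p = 18.85 + 0.4q.
New quantity: 135.2 − 0.4q = 18.85 + 0.4q → q' = 145.4375.
Total subsidy cost = 37.4 × 145.4375 = 5439.36.

5439.36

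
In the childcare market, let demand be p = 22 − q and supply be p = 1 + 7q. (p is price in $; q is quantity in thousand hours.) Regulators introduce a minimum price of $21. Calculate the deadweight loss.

Competitive equilibrium: 22 − q = 1 + 7q → q* = 2.625, p* = 19.375.
At the floor p = 21, quantity demanded = (22 − 21)/1 = 1.
Sellers' marginal cost at q' = 1: 1 + 7·1 = 8.
Δq = 2.625 − 1 = 1.625; wedge = 21 − 8 = 13.
The triangle = ½ × 1.625 × 13 = $10.56 thousand.

$10.56 thousand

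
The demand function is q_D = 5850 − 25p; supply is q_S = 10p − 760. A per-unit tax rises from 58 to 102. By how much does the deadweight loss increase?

In inverse form: demand p = 234 − 0.04q, supply p = 76 + 0.1q.
Competitive equilibrium: 234 − 0.04q = 76 + 0.1q → q* = 1128.5714, p* = 188.8571.
For a per-unit tax t: Δq = t/0.14, so DWL = ½·t·(t/0.14) = t²/0.28.
At t = 58: DWL = 12014.286. At t = 102: DWL = 37157.143.
Increase = 37157.143 − 12014.286 = 25142.86.

25142.86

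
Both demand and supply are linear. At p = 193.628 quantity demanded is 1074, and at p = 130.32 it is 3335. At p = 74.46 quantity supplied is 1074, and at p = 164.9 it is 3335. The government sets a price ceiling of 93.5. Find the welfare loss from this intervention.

Demand slope = (130.32 − 193.628)/(3335 − 1074) = −0.028, so p = 223.7 − 0.028q.
Supply slope = (164.9 − 74.46)/(3335 − 1074) = 0.04, so p = 31.5 + 0.04q.
Competitive equilibrium: 223.7 − 0.028q = 31.5 + 0.04q → q* = 2826.4706, p* = 144.5588.
At the ceiling p = 93.5, quantity supplied = (93.5 − 31.5)/0.04 = 1550.
Willingness to pay at q' = 1550: 223.7 − 0.028·1550 = 180.3.
Δq = 2826.4706 − 1550 = 1276.4706; wedge = 180.3 − 93.5 = 86.8.
The triangle = ½ × 1276.4706 × 86.8 = 55398.82.

55398.82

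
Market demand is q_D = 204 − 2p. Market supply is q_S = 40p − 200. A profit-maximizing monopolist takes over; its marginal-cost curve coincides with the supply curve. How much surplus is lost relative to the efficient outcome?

2132.29

In inverse form: demand p = 102 − 0.5q, supply p = 5 + 0.025q.
Competitive equilibrium: 102 − 0.5q = 5 + 0.025q → q* = 184.7619, p* = 9.619.
Marginal revenue: MR = 102 − q. Set MR = MC: 102 − q = 5 + 0.025q → q_m = 94.6341.
Price p_m = 102 − 0.5·94.6341 = 54.683; MC(q_m) = 5 + 0.025·94.6341 = 7.3659.
Competitive q* = 184.7619, so Δq = 90.1278; wedge = 54.683 − 7.3659 = 47.3171.
Deadweight loss = ½ × 90.1278 × 47.3171 = 2132.29.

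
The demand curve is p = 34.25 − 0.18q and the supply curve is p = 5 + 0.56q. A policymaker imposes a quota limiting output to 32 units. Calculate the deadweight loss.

20.96

Competitive equilibrium: 34.25 − 0.18q = 5 + 0.56q → q* = 39.527, p* = 27.1351.
At q = 32: demand price = 34.25 − 0.18·32 = 28.49; supply price = 5 + 0.56·32 = 22.92.
Δq = 39.527 − 32 = 7.527; wedge = 28.49 − 22.92 = 5.57.
Deadweight loss = ½ × 7.527 × 5.57 = 20.96.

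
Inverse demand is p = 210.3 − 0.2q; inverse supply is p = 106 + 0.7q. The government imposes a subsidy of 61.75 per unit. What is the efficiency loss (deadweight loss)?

2118.37

Competitive equilibrium: 210.3 − 0.2q = 106 + 0.7q → q* = 115.8889, p* = 187.1222.
The subsidy lowers effective supply by 61.75: p = 44.25 + 0.7q.
New quantity: 210.3 − 0.2q = 44.25 + 0.7q → q' = 184.5.
Overproduction Δq = 184.5 − 115.8889 = 68.6111; wedge = subsidy = 61.75.
The triangle = ½ × 68.6111 × 61.75 = 2118.37.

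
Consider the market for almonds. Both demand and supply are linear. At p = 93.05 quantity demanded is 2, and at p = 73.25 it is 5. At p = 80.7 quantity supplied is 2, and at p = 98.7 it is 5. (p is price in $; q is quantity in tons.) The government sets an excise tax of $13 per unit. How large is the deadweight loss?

Demand slope = (73.25 − 93.05)/(5 − 2) = −6.6, so p = 106.25 − 6.6q.
Supply slope = (98.7 − 80.7)/(5 − 2) = 6, so p = 68.7 + 6q.
Competitive equilibrium: 106.25 − 6.6q = 68.7 + 6q → q* = 2.9802, p* = 86.581.
With the tax, the buyer price exceeds the seller price by 13: (106.25 − 6.6q) − (68.7 + 6q) = 13 → q' = 1.9484.
Δq = 2.9802 − 1.9484 = 1.0318; the wedge equals the tax, 13.
Welfare loss = ½ × 1.0318 × 13 = $6.71.

$6.71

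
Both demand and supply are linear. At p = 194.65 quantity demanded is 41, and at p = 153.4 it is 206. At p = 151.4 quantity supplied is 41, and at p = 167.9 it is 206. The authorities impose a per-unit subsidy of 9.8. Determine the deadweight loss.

137.20

Demand slope = (153.4 − 194.65)/(206 − 41) = −0.25, so p = 204.9 − 0.25q.
Supply slope = (167.9 − 151.4)/(206 − 41) = 0.1, so p = 147.3 + 0.1q.
Competitive equilibrium: 204.9 − 0.25q = 147.3 + 0.1q → q* = 164.5714, p* = 163.7571.
The subsidy lowers effective supply by 9.8: p = 137.5 + 0.1q.
New quantity: 204.9 − 0.25q = 137.5 + 0.1q → q' = 192.5714.
Overproduction Δq = 192.5714 − 164.5714 = 28; wedge = subsidy = 9.8.
DWL = ½ × 28 × 9.8 = 137.20.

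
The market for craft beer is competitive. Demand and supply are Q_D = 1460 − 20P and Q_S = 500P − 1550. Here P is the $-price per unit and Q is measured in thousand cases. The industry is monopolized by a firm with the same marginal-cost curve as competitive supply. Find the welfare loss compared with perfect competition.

In inverse form: demand P = 73 − 0.05Q, supply P = 3.1 + 0.002Q.
Competitive equilibrium: 73 − 0.05Q = 3.1 + 0.002Q → Q* = 1344.230769, P* = 5.788462.
Marginal revenue: MR = 73 − 0.1Q. Set MR = MC: 73 − 0.1Q = 3.1 + 0.002Q → Q_m = 685.294118.
Price P_m = 73 − 0.05·685.294118 = 38.735294; MC(Q_m) = 3.1 + 0.002·685.294118 = 4.470588.
Competitive Q* = 1344.230769, so ΔQ = 658.936651; wedge = 38.735294 − 4.470588 = 34.264706.
DWL = ½ × 658.936651 × 34.264706 = $11289.14 thousand.

$11289.14 thousand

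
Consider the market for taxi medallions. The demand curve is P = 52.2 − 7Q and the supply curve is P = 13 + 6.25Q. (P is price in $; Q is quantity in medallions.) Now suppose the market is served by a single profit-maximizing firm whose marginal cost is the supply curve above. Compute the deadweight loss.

Competitive equilibrium: 52.2 − 7Q = 13 + 6.25Q → Q* = 2.9585, P* = 31.4906.
Marginal revenue: MR = 52.2 − 14Q. Set MR = MC: 52.2 − 14Q = 13 + 6.25Q → Q_m = 1.9358.
Price P_m = 52.2 − 7·1.9358 = 38.6494; MC(Q_m) = 13 + 6.25·1.9358 = 25.0988.
Competitive Q* = 2.9585, so ΔQ = 1.0227; wedge = 38.6494 − 25.0988 = 13.5506.
Welfare loss = ½ × 1.0227 × 13.5506 = $6.93.

$6.93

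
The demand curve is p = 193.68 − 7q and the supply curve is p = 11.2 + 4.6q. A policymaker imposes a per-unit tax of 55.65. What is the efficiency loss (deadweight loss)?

133.49

Competitive equilibrium: 193.68 − 7q = 11.2 + 4.6q → q* = 15.731, p* = 83.5628.
With the tax, the buyer price exceeds the seller price by 55.65: (193.68 − 7q) − (11.2 + 4.6q) = 55.65 → q' = 10.9336.
Δq = 15.731 − 10.9336 = 4.7974; the wedge equals the tax, 55.65.
Deadweight loss = ½ × 4.7974 × 55.65 = 133.49.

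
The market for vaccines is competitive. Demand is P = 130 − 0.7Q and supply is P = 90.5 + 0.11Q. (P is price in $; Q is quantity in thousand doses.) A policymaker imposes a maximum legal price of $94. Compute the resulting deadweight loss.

$116.32 thousand

Competitive equilibrium: 130 − 0.7Q = 90.5 + 0.11Q → Q* = 48.7654, P* = 95.8642.
At the ceiling P = 94, quantity supplied = (94 − 90.5)/0.11 = 31.8182.
Willingness to pay at Q' = 31.8182: 130 − 0.7·31.8182 = 107.7273.
ΔQ = 48.7654 − 31.8182 = 16.9472; wedge = 107.7273 − 94 = 13.7273.
DWL = ½ × 16.9472 × 13.7273 = $116.32 thousand.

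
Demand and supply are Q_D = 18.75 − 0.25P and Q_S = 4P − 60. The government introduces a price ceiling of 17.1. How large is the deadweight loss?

In inverse form: demand P = 75 − 4Q, supply P = 15 + 0.25Q.
Competitive equilibrium: 75 − 4Q = 15 + 0.25Q → Q* = 14.1176, P* = 18.5294.
At the ceiling P = 17.1, quantity supplied = (17.1 − 15)/0.25 = 8.4.
Willingness to pay at Q' = 8.4: 75 − 4·8.4 = 41.4.
ΔQ = 14.1176 − 8.4 = 5.7176; wedge = 41.4 − 17.1 = 24.3.
The triangle = ½ × 5.7176 × 24.3 = 69.47.

69.47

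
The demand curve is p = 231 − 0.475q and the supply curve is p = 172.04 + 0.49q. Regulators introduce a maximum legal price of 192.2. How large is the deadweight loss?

Competitive equilibrium: 231 − 0.475q = 172.04 + 0.49q → q* = 61.0984, p* = 201.9782.
At the ceiling p = 192.2, quantity supplied = (192.2 − 172.04)/0.49 = 41.1429.
Willingness to pay at q' = 41.1429: 231 − 0.475·41.1429 = 211.4571.
Δq = 61.0984 − 41.1429 = 19.9555; wedge = 211.4571 − 192.2 = 19.2571.
Deadweight loss = ½ × 19.9555 × 19.2571 = 192.14.

192.14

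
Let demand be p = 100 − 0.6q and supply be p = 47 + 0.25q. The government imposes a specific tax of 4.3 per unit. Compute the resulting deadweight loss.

Competitive equilibrium: 100 − 0.6q = 47 + 0.25q → q* = 62.3529, p* = 62.5882.
With the tax, the buyer price exceeds the seller price by 4.3: (100 − 0.6q) − (47 + 0.25q) = 4.3 → q' = 57.2941.
Δq = 62.3529 − 57.2941 = 5.0588; the wedge equals the tax, 4.3.
Welfare loss = ½ × 5.0588 × 4.3 = 10.88.

10.88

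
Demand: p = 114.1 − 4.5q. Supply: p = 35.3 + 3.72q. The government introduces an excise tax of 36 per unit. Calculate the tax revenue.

Competitive equilibrium: 114.1 − 4.5q = 35.3 + 3.72q → q* = 9.58637, p* = 70.96131.
With the tax, the buyer price exceeds the seller price by 36: (114.1 − 4.5q) − (35.3 + 3.72q) = 36 → q' = 5.20681.
Tax revenue = 36 × 5.20681 = 187.45.

187.45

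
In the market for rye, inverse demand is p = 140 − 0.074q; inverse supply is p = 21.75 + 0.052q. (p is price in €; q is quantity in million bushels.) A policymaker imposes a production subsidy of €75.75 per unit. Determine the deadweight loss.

€22770.09 million

Competitive equilibrium: 140 − 0.074q = 21.75 + 0.052q → q* = 938.4921, p* = 70.5516.
The subsidy lowers effective supply by 75.75: p = 0.052q − 54.
New quantity: 140 − 0.074q = 0.052q − 54 → q' = 1539.6825.
Overproduction Δq = 1539.6825 − 938.4921 = 601.1904; wedge = subsidy = 75.75.
Welfare loss = ½ × 601.1904 × 75.75 = €22770.09 million.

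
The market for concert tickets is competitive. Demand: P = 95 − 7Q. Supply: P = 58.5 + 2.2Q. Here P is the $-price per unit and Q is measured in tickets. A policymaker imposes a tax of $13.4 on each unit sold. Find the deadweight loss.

$9.76

Competitive equilibrium: 95 − 7Q = 58.5 + 2.2Q → Q* = 3.9674, P* = 67.2283.
With the tax, the buyer price exceeds the seller price by 13.4: (95 − 7Q) − (58.5 + 2.2Q) = 13.4 → Q' = 2.5109.
ΔQ = 3.9674 − 2.5109 = 1.4565; the wedge equals the tax, 13.4.
DWL = ½ × 1.4565 × 13.4 = $9.76.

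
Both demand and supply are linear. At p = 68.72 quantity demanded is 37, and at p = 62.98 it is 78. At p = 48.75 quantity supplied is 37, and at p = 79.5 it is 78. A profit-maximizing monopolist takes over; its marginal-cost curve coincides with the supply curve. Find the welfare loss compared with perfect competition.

Demand slope = (62.98 − 68.72)/(78 − 37) = −0.14, so p = 73.9 − 0.14q.
Supply slope = (79.5 − 48.75)/(78 − 37) = 0.75, so p = 21 + 0.75q.
Competitive equilibrium: 73.9 − 0.14q = 21 + 0.75q → q* = 59.4382, p* = 65.5787.
Marginal revenue: MR = 73.9 − 0.28q. Set MR = MC: 73.9 − 0.28q = 21 + 0.75q → q_m = 51.3592.
Price p_m = 73.9 − 0.14·51.3592 = 66.7097; MC(q_m) = 21 + 0.75·51.3592 = 59.5194.
Competitive q* = 59.4382, so Δq = 8.079; wedge = 66.7097 − 59.5194 = 7.1903.
DWL = ½ × 8.079 × 7.1903 = 29.05.

29.05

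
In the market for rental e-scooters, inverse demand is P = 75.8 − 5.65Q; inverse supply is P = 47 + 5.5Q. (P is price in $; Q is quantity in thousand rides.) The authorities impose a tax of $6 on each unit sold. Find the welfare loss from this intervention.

Competitive equilibrium: 75.8 − 5.65Q = 47 + 5.5Q → Q* = 2.583, P* = 61.2063.
With the tax, the buyer price exceeds the seller price by 6: (75.8 − 5.65Q) − (47 + 5.5Q) = 6 → Q' = 2.0448.
ΔQ = 2.583 − 2.0448 = 0.5382; the wedge equals the tax, 6.
Welfare loss = ½ × 0.5382 × 6 = $1.61 thousand.

$1.61 thousand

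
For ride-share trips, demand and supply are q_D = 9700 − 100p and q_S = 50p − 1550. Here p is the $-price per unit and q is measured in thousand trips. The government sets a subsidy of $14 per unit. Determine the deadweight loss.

In inverse form: demand p = 97 − 0.01q, supply p = 31 + 0.02q.
Competitive equilibrium: 97 − 0.01q = 31 + 0.02q → q* = 2200, p* = 75.
The subsidy lowers effective supply by 14: p = 17 + 0.02q.
New quantity: 97 − 0.01q = 17 + 0.02q → q' = 2666.6667.
Overproduction Δq = 2666.6667 − 2200 = 466.6667; wedge = subsidy = 14.
Deadweight loss = ½ × 466.6667 × 14 = $3266.67 thousand.

$3266.67 thousand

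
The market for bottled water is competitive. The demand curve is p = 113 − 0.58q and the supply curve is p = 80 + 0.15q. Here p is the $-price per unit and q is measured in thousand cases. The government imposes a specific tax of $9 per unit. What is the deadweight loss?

Competitive equilibrium: 113 − 0.58q = 80 + 0.15q → q* = 45.2055, p* = 86.7808.
With the tax, the buyer price exceeds the seller price by 9: (113 − 0.58q) − (80 + 0.15q) = 9 → q' = 32.8767.
Δq = 45.2055 − 32.8767 = 12.3288; the wedge equals the tax, 9.
Deadweight loss = ½ × 12.3288 × 9 = $55.48 thousand.

$55.48 thousand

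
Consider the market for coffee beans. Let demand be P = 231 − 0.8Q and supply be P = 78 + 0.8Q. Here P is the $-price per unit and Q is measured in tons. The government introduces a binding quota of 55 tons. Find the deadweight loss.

Competitive equilibrium: 231 − 0.8Q = 78 + 0.8Q → Q* = 95.625, P* = 154.5.
At Q = 55: demand price = 231 − 0.8·55 = 187; supply price = 78 + 0.8·55 = 122.
ΔQ = 95.625 − 55 = 40.625; wedge = 187 − 122 = 65.
The triangle = ½ × 40.625 × 65 = $1320.31.

$1320.31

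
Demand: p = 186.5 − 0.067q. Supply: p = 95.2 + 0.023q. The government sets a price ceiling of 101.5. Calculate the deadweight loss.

24677.40

Competitive equilibrium: 186.5 − 0.067q = 95.2 + 0.023q → q* = 1014.444444, p* = 118.532222.
At the ceiling p = 101.5, quantity supplied = (101.5 − 95.2)/0.023 = 273.913043.
Willingness to pay at q' = 273.913043: 186.5 − 0.067·273.913043 = 168.147826.
Δq = 1014.444444 − 273.913043 = 740.531401; wedge = 168.147826 − 101.5 = 66.647826.
Welfare loss = ½ × 740.531401 × 66.647826 = 24677.40.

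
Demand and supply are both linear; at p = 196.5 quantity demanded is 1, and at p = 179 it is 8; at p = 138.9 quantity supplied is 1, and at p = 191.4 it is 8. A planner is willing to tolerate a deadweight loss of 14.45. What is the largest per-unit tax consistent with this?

17

Demand slope = (179 − 196.5)/(8 − 1) = −2.5, so p = 199 − 2.5q.
Supply slope = (191.4 − 138.9)/(8 − 1) = 7.5, so p = 131.4 + 7.5q.
Competitive equilibrium: 199 − 2.5q = 131.4 + 7.5q → q* = 6.76, p* = 182.1.
A tax t gives Δq = t/10 and wedge t, so DWL = t²/20.
t²/20 = 14.45 → t² = 289 → t = 17.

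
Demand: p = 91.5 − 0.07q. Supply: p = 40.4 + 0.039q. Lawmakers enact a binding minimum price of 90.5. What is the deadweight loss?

Competitive equilibrium: 91.5 − 0.07q = 40.4 + 0.039q → q* = 468.80734, p* = 58.68349.
At the floor p = 90.5, quantity demanded = (91.5 − 90.5)/0.07 = 14.28571.
Sellers' marginal cost at q' = 14.28571: 40.4 + 0.039·14.28571 = 40.95714.
Δq = 468.80734 − 14.28571 = 454.52163; wedge = 90.5 − 40.95714 = 49.54286.
Welfare loss = ½ × 454.52163 × 49.54286 = 11259.15.

11259.15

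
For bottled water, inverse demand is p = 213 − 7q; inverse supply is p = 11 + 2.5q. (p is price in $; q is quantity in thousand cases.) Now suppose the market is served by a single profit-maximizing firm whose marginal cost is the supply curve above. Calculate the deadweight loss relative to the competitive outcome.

$386.52 thousand

Competitive equilibrium: 213 − 7q = 11 + 2.5q → q* = 21.263158, p* = 64.157895.
Marginal revenue: MR = 213 − 14q. Set MR = MC: 213 − 14q = 11 + 2.5q → q_m = 12.242424.
Price p_m = 213 − 7·12.242424 = 127.303032; MC(q_m) = 11 + 2.5·12.242424 = 41.60606.
Competitive q* = 21.263158, so Δq = 9.020734; wedge = 127.303032 − 41.60606 = 85.696972.
Welfare loss = ½ × 9.020734 × 85.696972 = $386.52 thousand.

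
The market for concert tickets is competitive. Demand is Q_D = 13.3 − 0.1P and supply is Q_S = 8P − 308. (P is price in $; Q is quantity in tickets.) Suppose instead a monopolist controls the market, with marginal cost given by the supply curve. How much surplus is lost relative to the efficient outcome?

$108.88

In inverse form: demand P = 133 − 10Q, supply P = 38.5 + 0.125Q.
Competitive equilibrium: 133 − 10Q = 38.5 + 0.125Q → Q* = 9.3333, P* = 39.6667.
Marginal revenue: MR = 133 − 20Q. Set MR = MC: 133 − 20Q = 38.5 + 0.125Q → Q_m = 4.6957.
Price P_m = 133 − 10·4.6957 = 86.043; MC(Q_m) = 38.5 + 0.125·4.6957 = 39.087.
Competitive Q* = 9.3333, so ΔQ = 4.6376; wedge = 86.043 − 39.087 = 46.956.
The triangle = ½ × 4.6376 × 46.956 = $108.88.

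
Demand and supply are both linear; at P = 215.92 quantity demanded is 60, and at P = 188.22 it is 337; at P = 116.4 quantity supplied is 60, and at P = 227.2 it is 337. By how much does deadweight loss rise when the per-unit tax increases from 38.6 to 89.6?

6538.20

Demand slope = (188.22 − 215.92)/(337 − 60) = −0.1, so P = 221.92 − 0.1Q.
Supply slope = (227.2 − 116.4)/(337 − 60) = 0.4, so P = 92.4 + 0.4Q.
Competitive equilibrium: 221.92 − 0.1Q = 92.4 + 0.4Q → Q* = 259.04, P* = 196.016.
For a per-unit tax t: ΔQ = t/0.5, so DWL = ½·t·(t/0.5) = t²/1.
At t = 38.6: DWL = 1489.96. At t = 89.6: DWL = 8028.16.
Increase = 8028.16 − 1489.96 = 6538.20.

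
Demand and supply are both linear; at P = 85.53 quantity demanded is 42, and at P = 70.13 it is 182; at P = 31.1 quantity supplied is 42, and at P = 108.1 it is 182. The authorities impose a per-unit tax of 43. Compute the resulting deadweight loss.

1400.76

Demand slope = (70.13 − 85.53)/(182 − 42) = −0.11, so P = 90.15 − 0.11Q.
Supply slope = (108.1 − 31.1)/(182 − 42) = 0.55, so P = 8 + 0.55Q.
Competitive equilibrium: 90.15 − 0.11Q = 8 + 0.55Q → Q* = 124.4697, P* = 76.4583.
With the tax, the buyer price exceeds the seller price by 43: (90.15 − 0.11Q) − (8 + 0.55Q) = 43 → Q' = 59.3182.
ΔQ = 124.4697 − 59.3182 = 65.1515; the wedge equals the tax, 43.
DWL = ½ × 65.1515 × 43 = 1400.76.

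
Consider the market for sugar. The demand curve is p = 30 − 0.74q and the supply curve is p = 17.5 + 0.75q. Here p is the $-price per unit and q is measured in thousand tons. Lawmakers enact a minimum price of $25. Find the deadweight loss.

$1.99 thousand

Competitive equilibrium: 30 − 0.74q = 17.5 + 0.75q → q* = 8.3893, p* = 23.7919.
At the floor p = 25, quantity demanded = (30 − 25)/0.74 = 6.7568.
Sellers' marginal cost at q' = 6.7568: 17.5 + 0.75·6.7568 = 22.5676.
Δq = 8.3893 − 6.7568 = 1.6325; wedge = 25 − 22.5676 = 2.4324.
Deadweight loss = ½ × 1.6325 × 2.4324 = $1.99 thousand.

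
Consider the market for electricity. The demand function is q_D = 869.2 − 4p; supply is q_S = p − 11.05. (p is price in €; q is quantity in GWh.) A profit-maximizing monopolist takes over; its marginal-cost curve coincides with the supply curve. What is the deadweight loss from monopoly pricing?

In inverse form: demand p = 217.3 − 0.25q, supply p = 11.05 + q.
Competitive equilibrium: 217.3 − 0.25q = 11.05 + q → q* = 165, p* = 176.05.
Marginal revenue: MR = 217.3 − 0.5q. Set MR = MC: 217.3 − 0.5q = 11.05 + q → q_m = 137.5.
Price p_m = 217.3 − 0.25·137.5 = 182.925; MC(q_m) = 11.05 + 1·137.5 = 148.55.
Competitive q* = 165, so Δq = 27.5; wedge = 182.925 − 148.55 = 34.375.
Deadweight loss = ½ × 27.5 × 34.375 = €472.66.

€472.66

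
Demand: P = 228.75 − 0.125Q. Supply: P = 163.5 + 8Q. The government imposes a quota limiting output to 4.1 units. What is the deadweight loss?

62.77

Competitive equilibrium: 228.75 − 0.125Q = 163.5 + 8Q → Q* = 8.0308, P* = 227.7462.
At Q = 4.1: demand price = 228.75 − 0.125·4.1 = 228.2375; supply price = 163.5 + 8·4.1 = 196.3.
ΔQ = 8.0308 − 4.1 = 3.9308; wedge = 228.2375 − 196.3 = 31.9375.
Welfare loss = ½ × 3.9308 × 31.9375 = 62.77.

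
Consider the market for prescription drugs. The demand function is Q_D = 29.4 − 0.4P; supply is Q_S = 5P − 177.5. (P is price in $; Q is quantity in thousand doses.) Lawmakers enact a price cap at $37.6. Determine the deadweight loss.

$17.24 thousand

In inverse form: demand P = 73.5 − 2.5Q, supply P = 35.5 + 0.2Q.
Competitive equilibrium: 73.5 − 2.5Q = 35.5 + 0.2Q → Q* = 14.07407, P* = 38.31481.
At the ceiling P = 37.6, quantity supplied = (37.6 − 35.5)/0.2 = 10.5.
Willingness to pay at Q' = 10.5: 73.5 − 2.5·10.5 = 47.25.
ΔQ = 14.07407 − 10.5 = 3.57407; wedge = 47.25 − 37.6 = 9.65.
DWL = ½ × 3.57407 × 9.65 = $17.24 thousand.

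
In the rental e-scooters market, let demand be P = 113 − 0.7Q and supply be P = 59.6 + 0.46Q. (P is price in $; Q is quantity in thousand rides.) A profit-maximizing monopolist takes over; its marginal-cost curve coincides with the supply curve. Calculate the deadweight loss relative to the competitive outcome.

$174.09 thousand

Competitive equilibrium: 113 − 0.7Q = 59.6 + 0.46Q → Q* = 46.0345, P* = 80.7759.
Marginal revenue: MR = 113 − 1.4Q. Set MR = MC: 113 − 1.4Q = 59.6 + 0.46Q → Q_m = 28.7097.
Price P_m = 113 − 0.7·28.7097 = 92.9032; MC(Q_m) = 59.6 + 0.46·28.7097 = 72.8065.
Competitive Q* = 46.0345, so ΔQ = 17.3248; wedge = 92.9032 − 72.8065 = 20.0967.
Deadweight loss = ½ × 17.3248 × 20.0967 = $174.09 thousand.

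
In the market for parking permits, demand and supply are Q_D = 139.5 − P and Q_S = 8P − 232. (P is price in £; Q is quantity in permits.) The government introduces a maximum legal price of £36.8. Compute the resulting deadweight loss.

In inverse form: demand P = 139.5 − Q, supply P = 29 + 0.125Q.
Competitive equilibrium: 139.5 − Q = 29 + 0.125Q → Q* = 98.2222, P* = 41.2778.
At the ceiling P = 36.8, quantity supplied = (36.8 − 29)/0.125 = 62.4.
Willingness to pay at Q' = 62.4: 139.5 − 1·62.4 = 77.1.
ΔQ = 98.2222 − 62.4 = 35.8222; wedge = 77.1 − 36.8 = 40.3.
Deadweight loss = ½ × 35.8222 × 40.3 = £721.82.

£721.82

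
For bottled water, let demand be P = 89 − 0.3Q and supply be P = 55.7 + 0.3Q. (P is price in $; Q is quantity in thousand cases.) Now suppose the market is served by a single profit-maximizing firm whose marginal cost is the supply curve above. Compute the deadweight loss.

$102.675 thousand

Competitive equilibrium: 89 − 0.3Q = 55.7 + 0.3Q → Q* = 55.5, P* = 72.35.
Marginal revenue: MR = 89 − 0.6Q. Set MR = MC: 89 − 0.6Q = 55.7 + 0.3Q → Q_m = 37.
Price P_m = 89 − 0.3·37 = 77.9; MC(Q_m) = 55.7 + 0.3·37 = 66.8.
Competitive Q* = 55.5, so ΔQ = 18.5; wedge = 77.9 − 66.8 = 11.1.
The triangle = ½ × 18.5 × 11.1 = $102.675 thousand.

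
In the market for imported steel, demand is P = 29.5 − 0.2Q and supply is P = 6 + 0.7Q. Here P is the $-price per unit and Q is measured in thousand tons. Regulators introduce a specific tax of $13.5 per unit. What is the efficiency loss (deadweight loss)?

$101.25 thousand

Competitive equilibrium: 29.5 − 0.2Q = 6 + 0.7Q → Q* = 26.1111, P* = 24.2778.
With the tax, the buyer price exceeds the seller price by 13.5: (29.5 − 0.2Q) − (6 + 0.7Q) = 13.5 → Q' = 11.1111.
ΔQ = 26.1111 − 11.1111 = 15; the wedge equals the tax, 13.5.
Welfare loss = ½ × 15 × 13.5 = $101.25 thousand.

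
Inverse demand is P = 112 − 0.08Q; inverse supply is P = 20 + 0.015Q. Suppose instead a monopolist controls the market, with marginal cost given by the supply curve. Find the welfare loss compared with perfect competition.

Competitive equilibrium: 112 − 0.08Q = 20 + 0.015Q → Q* = 968.42105, P* = 34.52632.
Marginal revenue: MR = 112 − 0.16Q. Set MR = MC: 112 − 0.16Q = 20 + 0.015Q → Q_m = 525.71429.
Price P_m = 112 − 0.08·525.71429 = 69.94286; MC(Q_m) = 20 + 0.015·525.71429 = 27.88571.
Competitive Q* = 968.42105, so ΔQ = 442.70676; wedge = 69.94286 − 27.88571 = 42.05715.
Welfare loss = ½ × 442.70676 × 42.05715 = 9309.49.

9309.49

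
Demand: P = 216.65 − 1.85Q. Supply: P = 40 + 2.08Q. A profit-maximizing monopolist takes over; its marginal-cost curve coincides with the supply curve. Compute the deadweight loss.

Competitive equilibrium: 216.65 − 1.85Q = 40 + 2.08Q → Q* = 44.9491, P* = 133.4941.
Marginal revenue: MR = 216.65 − 3.7Q. Set MR = MC: 216.65 − 3.7Q = 40 + 2.08Q → Q_m = 30.5623.
Price P_m = 216.65 − 1.85·30.5623 = 160.1097; MC(Q_m) = 40 + 2.08·30.5623 = 103.5696.
Competitive Q* = 44.9491, so ΔQ = 14.3868; wedge = 160.1097 − 103.5696 = 56.5401.
DWL = ½ × 14.3868 × 56.5401 = 406.72.

406.72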